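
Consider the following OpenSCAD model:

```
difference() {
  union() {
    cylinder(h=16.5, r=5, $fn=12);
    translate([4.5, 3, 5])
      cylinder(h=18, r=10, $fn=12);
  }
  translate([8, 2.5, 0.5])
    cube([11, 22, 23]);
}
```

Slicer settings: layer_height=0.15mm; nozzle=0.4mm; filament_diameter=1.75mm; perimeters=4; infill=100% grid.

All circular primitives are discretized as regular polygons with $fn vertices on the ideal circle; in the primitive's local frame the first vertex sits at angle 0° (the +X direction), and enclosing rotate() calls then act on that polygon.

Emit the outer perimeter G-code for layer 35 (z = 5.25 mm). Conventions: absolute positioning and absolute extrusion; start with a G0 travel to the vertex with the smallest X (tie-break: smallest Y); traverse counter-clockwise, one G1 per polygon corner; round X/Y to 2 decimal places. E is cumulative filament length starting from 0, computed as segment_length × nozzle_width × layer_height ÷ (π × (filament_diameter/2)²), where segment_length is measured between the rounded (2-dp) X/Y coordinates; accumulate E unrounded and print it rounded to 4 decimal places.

G0 X-5.50 Y3.00 Z5.25
G1 X-4.85 Y0.57 E0.0627
G1 X-5.00 Y0.00 E0.0775
G1 X-4.33 Y-2.50 E0.1420
G1 X-2.50 Y-4.33 E0.2066
G1 X-1.58 Y-4.58 E0.2304
G1 X-0.50 Y-5.66 E0.2685
G1 X4.50 Y-7.00 E0.3976
G1 X9.50 Y-5.66 E0.5267
G1 X13.16 Y-2.00 E0.6558
G1 X14.37 Y2.50 E0.7721
G1 X8.00 Y2.50 E0.9310
G1 X8.00 Y12.06 E1.1694
G1 X4.50 Y13.00 E1.2598
G1 X-0.50 Y11.66 E1.3890
G1 X-4.16 Y8.00 E1.5181
G1 X-5.50 Y3.00 E1.6472

At z = 5.25 mm: the r=5 cylinder gives a regular 12-gon of circumradius 5 (constant along its height); the r=10 cylinder at (4.5, 3) gives a regular 12-gon of circumradius 10 (constant along its height); Combining (union): the regions partially overlap (shared area 72.75 mm²), so overlapping operands fuse into one piece — 1 connected region; the 11×22 cube at (8, 2.5) contributes its full rectangle; After the difference (first − rest): starting from that combined region, the 11×22 cube at (8, 2.5) partially overlaps it — only the 44.86 mm² overlap (of its 242.00 mm²) is removed, clipping the outline — 1 connected region. The outline is a single polygon with 16 vertices. Extrusion per mm of travel: 0.4 × 0.15 / (π × 0.875²) = 0.024945. Accumulating E over each segment gives final E = 1.6472.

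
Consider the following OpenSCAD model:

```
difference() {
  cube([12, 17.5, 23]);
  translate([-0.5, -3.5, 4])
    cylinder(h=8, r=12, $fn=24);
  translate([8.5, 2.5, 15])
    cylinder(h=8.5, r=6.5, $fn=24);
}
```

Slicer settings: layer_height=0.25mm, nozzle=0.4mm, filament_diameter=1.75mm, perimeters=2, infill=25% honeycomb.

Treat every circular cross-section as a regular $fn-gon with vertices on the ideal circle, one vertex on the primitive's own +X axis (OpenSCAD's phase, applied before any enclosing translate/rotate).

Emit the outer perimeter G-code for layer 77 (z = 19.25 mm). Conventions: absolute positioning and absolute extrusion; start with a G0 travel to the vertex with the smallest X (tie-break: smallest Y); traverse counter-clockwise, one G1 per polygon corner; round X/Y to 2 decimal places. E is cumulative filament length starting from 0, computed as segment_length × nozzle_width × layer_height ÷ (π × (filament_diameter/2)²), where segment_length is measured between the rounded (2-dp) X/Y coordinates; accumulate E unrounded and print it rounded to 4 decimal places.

G0 X0.00 Y0.00 Z19.25
G1 X2.56 Y0.00 E0.1064
G1 X2.22 Y0.82 E0.1433
G1 X2.00 Y2.50 E0.2138
G1 X2.22 Y4.18 E0.2842
G1 X2.87 Y5.75 E0.3549
G1 X3.90 Y7.10 E0.4255
G1 X5.25 Y8.13 E0.4961
G1 X6.82 Y8.78 E0.5667
G1 X8.50 Y9.00 E0.6372
G1 X10.18 Y8.78 E0.7076
G1 X11.75 Y8.13 E0.7782
G1 X12.00 Y7.94 E0.7913
G1 X12.00 Y17.50 E1.1888
G1 X0.00 Y17.50 E1.6877
G1 X0.00 Y0.00 E2.4152

At z = 19.25 mm: the cube (footprint 12×17.5) is included at this height; the cylinder at (-0.5, -3.5) does not reach this height (z outside [4, 12]); the cylinder at (8.5, 2.5): section is a regular 24-gon, circumradius r=6.5; Taking the first minus the rest: starting from the 12×17.5 cube, the r=6.5 cylinder at (8.5, 2.5) partially overlaps it — only the 78.77 mm² overlap (of its 131.22 mm²) is removed, clipping the outline — 1 connected region. The outline is a single polygon with 15 vertices. Extrusion per mm of travel: 0.4 × 0.25 / (π × 0.875²) = 0.041575. Accumulating E over each segment gives final E = 2.4152.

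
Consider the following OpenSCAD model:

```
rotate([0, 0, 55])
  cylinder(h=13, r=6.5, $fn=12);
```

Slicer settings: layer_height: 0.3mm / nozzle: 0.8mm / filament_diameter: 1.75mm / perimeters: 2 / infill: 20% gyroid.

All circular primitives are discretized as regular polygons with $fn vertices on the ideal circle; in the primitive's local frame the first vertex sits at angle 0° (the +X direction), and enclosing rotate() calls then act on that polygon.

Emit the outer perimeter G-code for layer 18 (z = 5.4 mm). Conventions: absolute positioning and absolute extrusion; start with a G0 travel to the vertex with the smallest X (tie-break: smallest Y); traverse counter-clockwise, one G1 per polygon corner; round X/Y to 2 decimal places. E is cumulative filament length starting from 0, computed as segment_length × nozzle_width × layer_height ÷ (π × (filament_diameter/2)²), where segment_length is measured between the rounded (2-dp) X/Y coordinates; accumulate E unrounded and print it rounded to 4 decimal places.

G0 X-6.48 Y0.57 Z5.40
G1 X-5.89 Y-2.75 E0.3365
G1 X-3.73 Y-5.32 E0.6714
G1 X-0.57 Y-6.48 E1.0073
G1 X2.75 Y-5.89 E1.3438
G1 X5.32 Y-3.73 E1.6788
G1 X6.48 Y-0.57 E2.0146
G1 X5.89 Y2.75 E2.3511
G1 X3.73 Y5.32 E2.6861
G1 X0.57 Y6.48 E3.0220
G1 X-2.75 Y5.89 E3.3584
G1 X-5.32 Y3.73 E3.6934
G1 X-6.48 Y0.57 E4.0293

At z = 5.4 mm: the r=6.5 cylinder contributes a regular 12-gon of circumradius 6.5; (rotated 55° about Z; rotation is an isometry so areas/perimeters/island counts are preserved). The outline is a single polygon with 12 vertices. Extrusion per mm of travel: 0.8 × 0.3 / (π × 0.875²) = 0.099780. Accumulating E over each segment gives final E = 4.0293.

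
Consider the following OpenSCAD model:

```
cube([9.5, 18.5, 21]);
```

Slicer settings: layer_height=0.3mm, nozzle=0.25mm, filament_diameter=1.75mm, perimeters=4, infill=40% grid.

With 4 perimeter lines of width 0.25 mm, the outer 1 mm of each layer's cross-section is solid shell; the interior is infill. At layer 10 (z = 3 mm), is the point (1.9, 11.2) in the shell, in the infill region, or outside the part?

At z = 3 mm: the 9.5×18.5 cube contributes its full rectangle. Overall, the cross-section is a single solid region. The nearest boundary edge runs (0.00, 18.50)→(0.00, 0.00); distance from the point to it = 1.90 mm. The point is inside the cross-section and 1.90 mm from the nearest boundary — more than the 1 mm shell width (4 × 0.25), so it's in the infill interior.

infill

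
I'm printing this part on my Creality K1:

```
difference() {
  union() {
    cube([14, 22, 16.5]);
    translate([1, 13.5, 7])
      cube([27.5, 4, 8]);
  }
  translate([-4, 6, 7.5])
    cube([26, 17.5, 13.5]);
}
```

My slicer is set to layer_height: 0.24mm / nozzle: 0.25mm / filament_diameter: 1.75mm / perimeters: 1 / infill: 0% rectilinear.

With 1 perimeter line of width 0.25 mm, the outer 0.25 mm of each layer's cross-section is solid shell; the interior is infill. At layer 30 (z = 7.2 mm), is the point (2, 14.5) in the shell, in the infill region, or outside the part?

infill

At z = 7.2 mm: the 14×22 cube contributes its full rectangle; the cube at (1, 13.5) is present — its section is the full 27.5×4 rectangle; Merging all regions: the regions partially overlap (shared area 52.00 mm²), so overlapping operands fuse into one piece — 1 connected region; the cube at (-4, 6) is not intersected at this z (z outside [7.5, 21]); Subtracting the remaining from the first: none of the subtracted shapes is present at this height, so that combined region is unchanged — 1 connected region. Overall, the cross-section is a single solid region. The nearest boundary edge runs (0.00, 0.00)→(0.00, 22.00); distance from the point to it = 2.00 mm. The point is inside the cross-section and 2.00 mm from the nearest boundary — more than the 0.25 mm shell width (1 × 0.25), so it's in the infill interior.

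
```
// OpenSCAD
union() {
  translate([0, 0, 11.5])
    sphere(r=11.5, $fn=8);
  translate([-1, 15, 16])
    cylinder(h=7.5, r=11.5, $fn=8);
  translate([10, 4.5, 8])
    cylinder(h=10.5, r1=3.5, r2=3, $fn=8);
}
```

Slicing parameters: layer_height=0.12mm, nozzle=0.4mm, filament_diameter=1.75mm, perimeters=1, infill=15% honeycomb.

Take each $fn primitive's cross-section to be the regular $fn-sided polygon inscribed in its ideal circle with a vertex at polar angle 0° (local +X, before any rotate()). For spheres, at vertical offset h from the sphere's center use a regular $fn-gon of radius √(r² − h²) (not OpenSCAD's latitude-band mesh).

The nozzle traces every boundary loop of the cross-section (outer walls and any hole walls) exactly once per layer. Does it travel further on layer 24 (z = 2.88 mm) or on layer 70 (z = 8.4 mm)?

Layer 24 (z = 2.88): the sphere: section is a regular 8-gon, circumradius = √(r²−h²) = √(11.5²−8.62²) = 7.612 (perimeter = 2·8·7.612·sin(180°/8) = 46.61 mm); the cylinder at (-1, 15) is not intersected at this z (z outside [16, 23.5]); the cone at (10, 4.5) is not intersected at this z (z outside [8, 18.5]); Combining (union): only the r=11.5 sphere is present, so the union is just that shape — boundary = 46.61 mm. So its perimeter = 46.61 mm. Layer 70 (z = 8.4): the r=11.5 sphere slices to a regular 8-gon of circumradius 11.074 (√(r²−h²) with h=3.1 from center) (perimeter = 2·8·11.074·sin(180°/8) = 67.81 mm); the cylinder at (-1, 15) is not intersected at this z (z outside [16, 23.5]); the cone at (10, 4.5): at t=0.038 of its height the radius interpolates to r₁+(r₂−r₁)t = 3.481, giving a regular 8-gon of that circumradius (perimeter = 2·8·3.481·sin(180°/8) = 21.31 mm); Combining (union): the regions partially overlap (shared area 12.44 mm²), so the edge portions inside another operand are dropped and the merged outline is re-measured after clipping — boundary = 73.49 mm. So its perimeter = 73.49 mm. Layer 70 is larger (73.49 vs 46.61 mm).

layer 70 (z = 8.4 mm)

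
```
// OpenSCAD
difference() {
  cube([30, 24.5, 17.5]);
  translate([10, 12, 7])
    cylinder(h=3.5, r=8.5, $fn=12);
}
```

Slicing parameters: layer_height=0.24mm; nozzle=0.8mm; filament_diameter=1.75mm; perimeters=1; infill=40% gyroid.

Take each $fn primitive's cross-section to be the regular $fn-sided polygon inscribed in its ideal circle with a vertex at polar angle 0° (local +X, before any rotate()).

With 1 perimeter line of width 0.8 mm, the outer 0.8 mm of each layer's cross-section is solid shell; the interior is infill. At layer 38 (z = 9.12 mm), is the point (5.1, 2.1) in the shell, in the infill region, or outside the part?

At z = 9.12 mm: the cube is present — its section is the full 30×24.5 rectangle; the r=8.5 cylinder at (10, 12) contributes a regular 12-gon of circumradius 8.5; After the difference (first − rest): starting from the 30×24.5 cube, the r=8.5 cylinder at (10, 12) lies wholly inside it (removes its full 216.75 mm² and its 52.80 mm outline becomes a hole wall) — 1 connected region with 1 hole. Overall, the cross-section is one region with 1 hole. The nearest boundary edge runs (30.00, 0.00)→(0.00, 0.00); distance from the point to it = 2.10 mm. The point is inside the cross-section and 2.10 mm from the nearest boundary — more than the 0.8 mm shell width (1 × 0.8), so it's in the infill interior.

infill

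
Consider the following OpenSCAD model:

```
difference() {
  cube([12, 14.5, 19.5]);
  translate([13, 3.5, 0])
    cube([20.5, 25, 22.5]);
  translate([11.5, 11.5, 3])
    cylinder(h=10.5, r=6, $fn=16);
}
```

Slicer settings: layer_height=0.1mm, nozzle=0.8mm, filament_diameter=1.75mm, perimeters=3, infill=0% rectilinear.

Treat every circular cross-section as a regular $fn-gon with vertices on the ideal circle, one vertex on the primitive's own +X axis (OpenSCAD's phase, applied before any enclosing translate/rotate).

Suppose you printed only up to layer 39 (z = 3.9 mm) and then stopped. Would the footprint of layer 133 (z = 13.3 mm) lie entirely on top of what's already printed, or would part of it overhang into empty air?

Compare the two slices. At z = 3.9: the cube (footprint 12×14.5) is included at this height (area 174.00 mm²); the 20.5×25 cube at (13, 3.5) contributes its full rectangle (area 512.50 mm²); the cylinder at (11.5, 11.5): section is a regular 16-gon, circumradius r=6 (area = (16/2)·6.000²·sin(360°/16) = 110.21 mm²); After the difference (first − rest): starting from the 12×14.5 cube (174.00 mm²), the 20.5×25 cube at (13, 3.5) misses the remaining region (no effect); the r=6 cylinder at (11.5, 11.5) partially overlaps it — only the 49.02 mm² overlap (of its 110.21 mm²) is removed, clipping the outline — area = 124.98 mm². At z = 13.3: the 12×14.5 cube contributes its full rectangle (area 174.00 mm²); the cube at (13, 3.5) is present — its section is the full 20.5×25 rectangle (area 512.50 mm²); the cylinder at (11.5, 11.5): section is a regular 16-gon, circumradius r=6 (area = (16/2)·6.000²·sin(360°/16) = 110.21 mm²); After the difference (first − rest): starting from the 12×14.5 cube (174.00 mm²), the 20.5×25 cube at (13, 3.5) misses the remaining region (no effect); the r=6 cylinder at (11.5, 11.5) partially overlaps it — only the 49.02 mm² overlap (of its 110.21 mm²) is removed, clipping the outline — area = 124.98 mm². Checking containment: the cross-section at z = 13.3 is a subset of the cross-section at z = 3.9.

entirely on top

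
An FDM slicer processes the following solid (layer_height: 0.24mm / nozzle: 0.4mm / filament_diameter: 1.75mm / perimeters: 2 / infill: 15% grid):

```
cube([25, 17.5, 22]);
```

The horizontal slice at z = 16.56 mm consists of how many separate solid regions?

At z = 16.56 mm: the cube (footprint 25×17.5) is included at this height. The result has 1 disconnected region.

1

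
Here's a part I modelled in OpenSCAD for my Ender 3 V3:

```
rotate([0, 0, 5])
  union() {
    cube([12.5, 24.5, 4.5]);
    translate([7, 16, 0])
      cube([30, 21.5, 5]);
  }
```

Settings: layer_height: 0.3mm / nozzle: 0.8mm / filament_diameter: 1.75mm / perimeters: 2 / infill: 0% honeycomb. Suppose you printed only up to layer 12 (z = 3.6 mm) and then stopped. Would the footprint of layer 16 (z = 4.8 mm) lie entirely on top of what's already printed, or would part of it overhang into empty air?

entirely on top

Compare the two slices. At z = 3.6: the 12.5×24.5 cube contributes its full rectangle (area 306.25 mm²); the cube at (7, 16) (footprint 30×21.5) is included at this height (area 645.00 mm²); Taking the union: the regions partially overlap — summed areas 951.25 mm² minus the doubly-counted overlap 46.75 mm² gives 904.50 mm² — area = 904.50 mm²; (whole slice rotated 5° about Z — lengths, areas and connectivity unchanged). At z = 4.8: the cube is absent (z outside [0, 4.5]); the cube at (7, 16) (footprint 30×21.5) is included at this height (area 645.00 mm²); Merging all regions: only the 30×21.5 cube at (7, 16) is present, so the union is just that shape — area = 645.00 mm²; (whole slice rotated 5° about Z — lengths, areas and connectivity unchanged). Checking containment: the cross-section at z = 4.8 is a subset of the cross-section at z = 3.6.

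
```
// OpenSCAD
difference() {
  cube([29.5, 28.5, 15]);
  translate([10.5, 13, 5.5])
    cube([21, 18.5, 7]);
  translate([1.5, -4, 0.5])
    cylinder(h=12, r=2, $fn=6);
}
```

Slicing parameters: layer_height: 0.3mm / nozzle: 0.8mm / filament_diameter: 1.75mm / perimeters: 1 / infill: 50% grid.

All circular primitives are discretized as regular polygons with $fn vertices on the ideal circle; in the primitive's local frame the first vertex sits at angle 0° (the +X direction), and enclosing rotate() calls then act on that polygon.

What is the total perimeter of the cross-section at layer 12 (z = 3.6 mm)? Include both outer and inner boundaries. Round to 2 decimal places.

At z = 3.6 mm: the 29.5×28.5 cube contributes its full rectangle (perimeter 116.00 mm); the cube at (10.5, 13) is absent (z outside [5.5, 12.5]); the cylinder at (1.5, -4): section is a regular 6-gon, circumradius r=2 (perimeter = 2·6·2.000·sin(180°/6) = 12.00 mm); After the difference (first − rest): starting from the 29.5×28.5 cube, the r=2 cylinder at (1.5, -4) misses the remaining region (no effect) — boundary = 116.00 mm. Overall, the cross-section is a single solid region. Total boundary length (outer) = 116.00 mm.

116.00 mm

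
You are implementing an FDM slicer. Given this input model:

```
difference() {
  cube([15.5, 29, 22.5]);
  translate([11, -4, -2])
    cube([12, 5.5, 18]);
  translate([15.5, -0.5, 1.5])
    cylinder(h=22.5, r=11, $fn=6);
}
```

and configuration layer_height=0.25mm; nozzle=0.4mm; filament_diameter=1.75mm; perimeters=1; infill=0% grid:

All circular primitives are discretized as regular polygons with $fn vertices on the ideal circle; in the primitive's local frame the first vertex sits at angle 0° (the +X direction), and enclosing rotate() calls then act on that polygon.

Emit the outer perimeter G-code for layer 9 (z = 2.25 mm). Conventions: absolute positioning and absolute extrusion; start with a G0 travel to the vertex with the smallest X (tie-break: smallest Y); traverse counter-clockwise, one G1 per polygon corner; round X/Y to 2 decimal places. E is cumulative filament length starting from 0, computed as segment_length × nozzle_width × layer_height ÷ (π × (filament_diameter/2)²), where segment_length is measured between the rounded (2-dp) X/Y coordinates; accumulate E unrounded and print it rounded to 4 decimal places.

At z = 2.25 mm: the cube is present — its section is the full 15.5×29 rectangle; the cube at (11, -4) is present — its section is the full 12×5.5 rectangle; the r=11 cylinder at (15.5, -0.5) gives a regular 6-gon of circumradius 11 (constant along its height); Taking the first minus the rest: starting from the 15.5×29 cube, the 12×5.5 cube at (11, -4) partially overlaps it — only the 6.75 mm² overlap (of its 66.00 mm²) is removed, clipping the outline; the r=11 cylinder at (15.5, -0.5) partially overlaps it — only the 66.41 mm² overlap (of its 314.37 mm²) is removed, clipping the outline — 1 connected region. The outline is a single polygon with 6 vertices. Extrusion per mm of travel: 0.4 × 0.25 / (π × 0.875²) = 0.041575. Accumulating E over each segment gives final E = 3.5416.

G0 X0.00 Y0.00 Z2.25
G1 X4.79 Y0.00 E0.1991
G1 X10.00 Y9.03 E0.6326
G1 X15.50 Y9.03 E0.8612
G1 X15.50 Y29.00 E1.6915
G1 X0.00 Y29.00 E2.3359
G1 X0.00 Y0.00 E3.5416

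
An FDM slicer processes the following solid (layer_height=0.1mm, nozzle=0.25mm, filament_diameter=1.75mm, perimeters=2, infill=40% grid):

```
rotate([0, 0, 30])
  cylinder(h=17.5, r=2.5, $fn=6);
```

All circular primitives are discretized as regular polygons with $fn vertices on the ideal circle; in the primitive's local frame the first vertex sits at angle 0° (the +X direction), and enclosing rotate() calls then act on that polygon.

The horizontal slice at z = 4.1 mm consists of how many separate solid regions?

At z = 4.1 mm: the cylinder: section is a regular 6-gon, circumradius r=2.5; (whole slice rotated 30° about Z — lengths, areas and connectivity unchanged). The result has 1 disconnected region.

1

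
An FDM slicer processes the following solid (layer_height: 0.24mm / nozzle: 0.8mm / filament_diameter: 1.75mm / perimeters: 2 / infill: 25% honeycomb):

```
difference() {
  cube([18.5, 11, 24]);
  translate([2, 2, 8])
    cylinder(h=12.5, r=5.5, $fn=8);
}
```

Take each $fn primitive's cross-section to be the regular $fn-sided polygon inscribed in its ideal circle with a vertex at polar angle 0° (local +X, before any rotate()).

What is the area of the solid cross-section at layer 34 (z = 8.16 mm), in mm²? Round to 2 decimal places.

157.77 mm²

At z = 8.16 mm: the cube is present — its section is the full 18.5×11 rectangle (area 203.50 mm²); the cylinder at (2, 2): section is a regular 8-gon, circumradius r=5.5 (area = (8/2)·5.500²·sin(360°/8) = 85.56 mm²); Subtracting the remaining from the first: starting from the 18.5×11 cube (203.50 mm²), the r=5.5 cylinder at (2, 2) partially overlaps it — only the 45.73 mm² overlap (of its 85.56 mm²) is removed, clipping the outline — area = 157.77 mm². Overall, the cross-section is a single solid region. Net area = 157.77 mm².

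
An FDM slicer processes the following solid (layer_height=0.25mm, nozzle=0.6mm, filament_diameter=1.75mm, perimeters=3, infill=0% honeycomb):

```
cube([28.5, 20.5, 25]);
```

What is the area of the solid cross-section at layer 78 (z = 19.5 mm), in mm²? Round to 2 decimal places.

584.25 mm²

At z = 19.5 mm: the cube is present — its section is the full 28.5×20.5 rectangle (area 584.25 mm²). Overall, the cross-section is a single solid region. Net area = 584.25 mm².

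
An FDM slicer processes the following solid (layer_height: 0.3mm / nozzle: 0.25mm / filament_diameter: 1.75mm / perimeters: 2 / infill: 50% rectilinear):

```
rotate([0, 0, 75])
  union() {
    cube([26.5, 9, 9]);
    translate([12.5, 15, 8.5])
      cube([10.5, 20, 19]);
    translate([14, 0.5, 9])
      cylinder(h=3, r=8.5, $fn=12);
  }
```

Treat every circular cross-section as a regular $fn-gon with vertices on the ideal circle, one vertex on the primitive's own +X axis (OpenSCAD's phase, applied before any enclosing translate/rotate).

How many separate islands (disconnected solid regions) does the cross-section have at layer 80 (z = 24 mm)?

At z = 24 mm: the cube does not reach this height (z outside [0, 9]); the 10.5×20 cube at (12.5, 15) contributes its full rectangle; the cylinder at (14, 0.5) is absent (z outside [9, 12]); Merging all regions: only the 10.5×20 cube at (12.5, 15) is present, so the union is just that shape — 1 connected region; (whole slice rotated 75° about Z — lengths, areas and connectivity unchanged). Overall, the cross-section is a single solid region. Island count = 1.

1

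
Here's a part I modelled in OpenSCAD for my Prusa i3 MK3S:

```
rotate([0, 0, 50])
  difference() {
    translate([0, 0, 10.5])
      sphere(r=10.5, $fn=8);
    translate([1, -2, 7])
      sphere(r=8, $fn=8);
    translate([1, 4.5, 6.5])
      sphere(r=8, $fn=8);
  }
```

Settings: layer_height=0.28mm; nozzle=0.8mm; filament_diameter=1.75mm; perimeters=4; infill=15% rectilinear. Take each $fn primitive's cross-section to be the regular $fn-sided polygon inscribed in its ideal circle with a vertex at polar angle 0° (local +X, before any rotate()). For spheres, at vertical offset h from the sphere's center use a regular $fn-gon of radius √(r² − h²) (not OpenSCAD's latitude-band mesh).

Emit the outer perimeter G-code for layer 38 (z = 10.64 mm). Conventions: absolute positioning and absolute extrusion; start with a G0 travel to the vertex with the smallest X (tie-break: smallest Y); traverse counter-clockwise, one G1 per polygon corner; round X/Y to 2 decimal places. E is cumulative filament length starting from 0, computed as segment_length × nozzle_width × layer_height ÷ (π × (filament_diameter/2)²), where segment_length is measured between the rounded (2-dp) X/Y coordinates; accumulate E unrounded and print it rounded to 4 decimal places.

G0 X-10.46 Y-0.92 Z10.64
G1 X-6.75 Y-8.04 E0.7477
G1 X0.92 Y-10.46 E1.4967
G1 X8.04 Y-6.75 E2.2444
G1 X10.46 Y0.92 E2.9934
G1 X6.75 Y8.04 E3.7411
G1 X-0.92 Y10.46 E4.4901
G1 X-1.83 Y9.98 E4.5859
G1 X1.60 Y8.90 E4.9208
G1 X3.05 Y6.10 E5.2144
G1 X6.75 Y4.94 E5.5756
G1 X9.27 Y0.10 E6.0837
G1 X7.63 Y-5.10 E6.5915
G1 X2.80 Y-7.62 E7.0989
G1 X-2.40 Y-5.98 E7.6066
G1 X-4.20 Y-2.53 E7.9690
G1 X-7.20 Y-1.59 E8.2618
G1 X-9.36 Y2.56 E8.6975
G1 X-10.46 Y-0.92 E9.0374

At z = 10.64 mm: the sphere: section is a regular 8-gon, circumradius = √(r²−h²) = √(10.5²−0.14²) = 10.499; the sphere at (1, -2): section is a regular 8-gon, circumradius = √(r²−h²) = √(8²−3.64²) = 7.124; the r=8 sphere at (1, 4.5) slices to a regular 8-gon of circumradius 6.845 (√(r²−h²) with h=4.14 from center); Taking the first minus the rest: starting from the r=10.5 sphere, the r=8 sphere at (1, -2) lies wholly inside it (removes its full 143.54 mm² and its 43.62 mm outline becomes a hole wall); the r=8 sphere at (1, 4.5) partially overlaps it — only the 67.59 mm² overlap (of its 132.54 mm²) is removed, clipping the outline — 1 connected region; (whole slice rotated 50° about Z — lengths, areas and connectivity unchanged). The outline is a single polygon with 18 vertices. Extrusion per mm of travel: 0.8 × 0.28 / (π × 0.875²) = 0.093128. Accumulating E over each segment gives final E = 9.0374.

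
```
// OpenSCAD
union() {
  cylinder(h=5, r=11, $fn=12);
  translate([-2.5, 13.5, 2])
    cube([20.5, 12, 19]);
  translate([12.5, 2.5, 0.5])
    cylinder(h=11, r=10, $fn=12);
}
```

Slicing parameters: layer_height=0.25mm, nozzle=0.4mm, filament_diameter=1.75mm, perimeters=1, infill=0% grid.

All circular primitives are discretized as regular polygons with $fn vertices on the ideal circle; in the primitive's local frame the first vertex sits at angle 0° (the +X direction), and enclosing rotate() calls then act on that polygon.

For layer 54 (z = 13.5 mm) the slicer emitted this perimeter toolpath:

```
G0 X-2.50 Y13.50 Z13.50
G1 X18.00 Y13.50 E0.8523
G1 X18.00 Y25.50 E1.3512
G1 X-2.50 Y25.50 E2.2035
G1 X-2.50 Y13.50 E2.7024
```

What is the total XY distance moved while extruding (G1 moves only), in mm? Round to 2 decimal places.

65.00 mm

Sum the Euclidean lengths of each G1 segment: total = 65.00 mm.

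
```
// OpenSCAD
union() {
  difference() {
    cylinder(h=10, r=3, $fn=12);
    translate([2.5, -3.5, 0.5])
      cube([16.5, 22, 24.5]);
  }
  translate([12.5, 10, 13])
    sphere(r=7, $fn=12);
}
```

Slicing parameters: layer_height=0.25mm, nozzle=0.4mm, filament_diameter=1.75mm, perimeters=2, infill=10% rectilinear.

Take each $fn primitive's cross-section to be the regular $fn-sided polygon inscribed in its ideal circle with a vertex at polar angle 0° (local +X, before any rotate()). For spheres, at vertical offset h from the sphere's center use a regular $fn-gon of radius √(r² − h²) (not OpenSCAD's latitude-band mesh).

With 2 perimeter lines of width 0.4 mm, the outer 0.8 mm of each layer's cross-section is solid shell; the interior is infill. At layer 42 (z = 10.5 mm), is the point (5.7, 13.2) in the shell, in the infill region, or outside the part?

At z = 10.5 mm: the cylinder is not intersected at this z (z outside [0, 10]); the cube at (2.5, -3.5) is present — its section is the full 16.5×22 rectangle; Subtracting the remaining from the first: the first operand is absent here, so nothing remains; the r=7 sphere at (12.5, 10) slices to a regular 12-gon of circumradius 6.538 (√(r²−h²) with h=2.5 from center); Combining (union): only the r=7 sphere at (12.5, 10) is present, so the union is just that shape — 1 connected region. Overall, the cross-section is a single solid region. The nearest boundary edge runs (6.84, 13.27)→(5.96, 10.00); distance from the point to it = 1.08 mm. The point is not inside any of the regions above, so it lies outside the cross-section (1.08 mm from the nearest boundary).

outside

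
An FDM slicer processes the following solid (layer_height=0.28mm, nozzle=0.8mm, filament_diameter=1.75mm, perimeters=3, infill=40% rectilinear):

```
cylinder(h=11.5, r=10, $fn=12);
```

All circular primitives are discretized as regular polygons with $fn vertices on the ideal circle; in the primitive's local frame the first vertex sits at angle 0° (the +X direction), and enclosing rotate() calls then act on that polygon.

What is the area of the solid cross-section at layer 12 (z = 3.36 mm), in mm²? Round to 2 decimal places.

300.00 mm²

At z = 3.36 mm: the cylinder: section is a regular 12-gon, circumradius r=10 (area = (12/2)·10.000²·sin(360°/12) = 300.00 mm²). Overall, the cross-section is a single solid region. Net area = 300.00 mm².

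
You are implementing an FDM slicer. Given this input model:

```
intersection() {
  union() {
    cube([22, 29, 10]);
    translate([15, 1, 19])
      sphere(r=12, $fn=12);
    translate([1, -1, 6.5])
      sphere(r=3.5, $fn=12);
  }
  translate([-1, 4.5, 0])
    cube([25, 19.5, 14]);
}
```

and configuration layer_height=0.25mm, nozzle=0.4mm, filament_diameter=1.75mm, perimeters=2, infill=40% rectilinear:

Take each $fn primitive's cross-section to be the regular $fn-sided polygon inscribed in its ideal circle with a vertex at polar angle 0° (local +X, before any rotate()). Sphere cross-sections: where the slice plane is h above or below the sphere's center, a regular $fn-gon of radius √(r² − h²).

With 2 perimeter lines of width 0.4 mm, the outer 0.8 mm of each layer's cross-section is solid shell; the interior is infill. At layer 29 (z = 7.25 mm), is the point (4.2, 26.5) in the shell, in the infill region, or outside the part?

outside

At z = 7.25 mm: the cube is present — its section is the full 22×29 rectangle; the r=12 sphere at (15, 1) contributes a regular 12-gon of circumradius √(12²−11.75²) = 2.437; the sphere at (1, -1): section is a regular 12-gon, circumradius = √(r²−h²) = √(3.5²−0.75²) = 3.419; Taking the union: the regions partially overlap (shared area 21.28 mm²), so overlapping operands fuse into one piece — 1 connected region; the cube at (-1, 4.5) (footprint 25×19.5) is included at this height; After intersecting: the 25×19.5 cube at (-1, 4.5) partially overlaps the result so far; clipping to the common part keeps 429.00 mm² — 1 connected region. Overall, the cross-section is a single solid region. The nearest boundary edge runs (0.00, 24.00)→(22.00, 24.00); distance from the point to it = 2.50 mm. The point is not inside any of the regions above, so it lies outside the cross-section (2.50 mm from the nearest boundary).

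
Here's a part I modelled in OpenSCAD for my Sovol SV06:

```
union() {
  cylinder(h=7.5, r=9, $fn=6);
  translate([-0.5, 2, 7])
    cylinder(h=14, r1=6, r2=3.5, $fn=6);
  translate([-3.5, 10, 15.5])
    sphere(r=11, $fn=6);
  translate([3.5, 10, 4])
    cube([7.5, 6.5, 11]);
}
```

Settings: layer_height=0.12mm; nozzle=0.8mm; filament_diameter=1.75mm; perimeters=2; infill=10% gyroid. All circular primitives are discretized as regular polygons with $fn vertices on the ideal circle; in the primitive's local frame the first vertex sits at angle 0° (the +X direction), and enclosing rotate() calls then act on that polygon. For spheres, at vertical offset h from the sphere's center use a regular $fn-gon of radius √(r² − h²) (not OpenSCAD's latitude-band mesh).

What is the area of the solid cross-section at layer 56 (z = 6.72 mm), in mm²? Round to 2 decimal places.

At z = 6.72 mm: the cylinder: section is a regular 6-gon, circumradius r=9 (area = (6/2)·9.000²·sin(360°/6) = 210.44 mm²); the cone at (-0.5, 2) is absent (z outside [7, 21]); the sphere at (-3.5, 10): section is a regular 6-gon, circumradius = √(r²−h²) = √(11²−8.78²) = 6.627 (area = (6/2)·6.627²·sin(360°/6) = 114.09 mm²); the cube at (3.5, 10) is present — its section is the full 7.5×6.5 rectangle (area 48.75 mm²); Taking the union: the regions partially overlap — summed areas 373.28 mm² minus the doubly-counted overlap 22.45 mm² gives 350.83 mm² — area = 350.83 mm². Overall, the cross-section has 2 separate islands. Net area = 350.83 mm².

350.83 mm²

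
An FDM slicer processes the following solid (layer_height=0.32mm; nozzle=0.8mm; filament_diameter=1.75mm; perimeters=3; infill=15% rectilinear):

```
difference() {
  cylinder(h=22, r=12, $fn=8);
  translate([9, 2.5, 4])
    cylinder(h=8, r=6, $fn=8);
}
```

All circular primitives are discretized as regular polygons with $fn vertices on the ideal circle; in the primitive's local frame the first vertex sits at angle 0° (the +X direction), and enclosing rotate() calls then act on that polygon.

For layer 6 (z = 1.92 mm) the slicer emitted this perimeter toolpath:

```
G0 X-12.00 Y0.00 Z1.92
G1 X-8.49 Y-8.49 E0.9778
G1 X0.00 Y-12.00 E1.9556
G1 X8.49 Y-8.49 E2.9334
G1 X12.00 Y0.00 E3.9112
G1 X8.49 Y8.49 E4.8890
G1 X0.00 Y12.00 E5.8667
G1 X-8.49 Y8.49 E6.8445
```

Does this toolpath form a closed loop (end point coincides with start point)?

Start point (G0): (-12.00, 0.00). End point (last G1): the path does not return to the start — open.

no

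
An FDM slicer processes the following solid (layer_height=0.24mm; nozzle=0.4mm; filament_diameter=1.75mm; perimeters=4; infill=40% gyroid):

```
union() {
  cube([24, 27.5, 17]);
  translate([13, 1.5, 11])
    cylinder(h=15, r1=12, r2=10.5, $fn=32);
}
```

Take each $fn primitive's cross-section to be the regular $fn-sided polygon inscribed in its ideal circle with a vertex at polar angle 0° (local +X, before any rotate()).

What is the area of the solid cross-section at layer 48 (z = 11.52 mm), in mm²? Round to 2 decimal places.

At z = 11.52 mm: the 24×27.5 cube contributes its full rectangle (area 660.00 mm²); the cone at (13, 1.5) contributes a regular 32-gon of circumradius 11.948 (interpolated between r1=12 and r2=10.5 at t=0.035) (area = (32/2)·11.948²·sin(360°/32) = 445.60 mm²); Merging all regions: the regions partially overlap — summed areas 1105.60 mm² minus the doubly-counted overlap 254.32 mm² gives 851.28 mm² — area = 851.28 mm². Overall, the cross-section is a single solid region. Net area = 851.28 mm².

851.28 mm²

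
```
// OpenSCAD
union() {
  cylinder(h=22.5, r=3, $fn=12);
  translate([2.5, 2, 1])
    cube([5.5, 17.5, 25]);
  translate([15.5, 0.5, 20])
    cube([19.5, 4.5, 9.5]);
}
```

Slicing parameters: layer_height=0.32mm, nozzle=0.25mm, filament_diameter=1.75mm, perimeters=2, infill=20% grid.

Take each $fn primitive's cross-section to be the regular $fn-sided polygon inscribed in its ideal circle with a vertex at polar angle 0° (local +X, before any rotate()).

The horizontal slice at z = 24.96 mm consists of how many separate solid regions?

At z = 24.96 mm: the cylinder is absent (z outside [0, 22.5]); the cube at (2.5, 2) is present — its section is the full 5.5×17.5 rectangle; the cube at (15.5, 0.5) is present — its section is the full 19.5×4.5 rectangle; Merging all regions: the 2 present regions are separate (no shared area or edge), so areas and boundary lengths simply add and each stays a separate island — 2 connected regions. The result has 2 disconnected regions.

2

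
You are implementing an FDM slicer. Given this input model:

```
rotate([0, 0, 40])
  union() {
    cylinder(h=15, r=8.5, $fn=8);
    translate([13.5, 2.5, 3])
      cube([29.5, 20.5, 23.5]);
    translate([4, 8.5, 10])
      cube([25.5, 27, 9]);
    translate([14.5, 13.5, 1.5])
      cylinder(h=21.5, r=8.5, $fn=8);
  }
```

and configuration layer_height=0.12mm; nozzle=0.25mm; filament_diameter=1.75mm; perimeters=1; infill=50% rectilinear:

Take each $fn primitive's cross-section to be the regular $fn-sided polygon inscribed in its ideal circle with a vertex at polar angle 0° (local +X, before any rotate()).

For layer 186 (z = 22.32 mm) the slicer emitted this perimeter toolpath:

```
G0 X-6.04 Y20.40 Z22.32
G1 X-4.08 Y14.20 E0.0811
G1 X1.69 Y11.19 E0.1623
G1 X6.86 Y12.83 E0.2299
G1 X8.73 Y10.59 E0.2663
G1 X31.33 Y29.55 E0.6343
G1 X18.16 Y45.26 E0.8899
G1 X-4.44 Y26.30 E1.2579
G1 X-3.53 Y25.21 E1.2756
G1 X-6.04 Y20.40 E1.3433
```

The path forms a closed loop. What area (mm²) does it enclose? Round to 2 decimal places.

690.33 mm²

Apply the shoelace formula to the sequence of (X, Y) vertices; enclosed area = 690.33 mm².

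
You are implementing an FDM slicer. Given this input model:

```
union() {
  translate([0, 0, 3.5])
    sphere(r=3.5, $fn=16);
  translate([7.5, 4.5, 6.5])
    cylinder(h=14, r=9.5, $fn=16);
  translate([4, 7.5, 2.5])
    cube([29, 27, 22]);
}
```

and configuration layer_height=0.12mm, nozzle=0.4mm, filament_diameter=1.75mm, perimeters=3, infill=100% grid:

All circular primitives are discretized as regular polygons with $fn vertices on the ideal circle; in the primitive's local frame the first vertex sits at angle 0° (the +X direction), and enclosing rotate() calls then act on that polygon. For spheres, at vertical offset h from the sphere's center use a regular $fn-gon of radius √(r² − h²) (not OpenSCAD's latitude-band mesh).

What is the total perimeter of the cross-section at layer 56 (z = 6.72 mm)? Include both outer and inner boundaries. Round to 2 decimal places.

138.40 mm

At z = 6.72 mm: the r=3.5 sphere contributes a regular 16-gon of circumradius √(3.5²−3.22²) = 1.372 (perimeter = 2·16·1.372·sin(180°/16) = 8.56 mm); the r=9.5 cylinder at (7.5, 4.5) contributes a regular 16-gon of circumradius 9.5 (perimeter = 2·16·9.500·sin(180°/16) = 59.31 mm); the cube at (4, 7.5) is present — its section is the full 29×27 rectangle (perimeter 112.00 mm); Taking the union: the regions partially overlap (shared area 67.40 mm²), so the edge portions inside another operand are dropped and the merged outline is re-measured after clipping — boundary = 138.40 mm. Overall, the cross-section is a single solid region. Total boundary length (outer) = 138.40 mm.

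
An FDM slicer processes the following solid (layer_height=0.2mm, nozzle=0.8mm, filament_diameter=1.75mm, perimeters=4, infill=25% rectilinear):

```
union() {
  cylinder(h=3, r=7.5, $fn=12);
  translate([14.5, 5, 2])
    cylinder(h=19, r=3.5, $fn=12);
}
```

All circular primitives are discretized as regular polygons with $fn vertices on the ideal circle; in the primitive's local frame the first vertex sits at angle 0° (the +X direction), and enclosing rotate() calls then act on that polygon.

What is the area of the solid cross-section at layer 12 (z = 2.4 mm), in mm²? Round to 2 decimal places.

At z = 2.4 mm: the r=7.5 cylinder gives a regular 12-gon of circumradius 7.5 (constant along its height) (area = (12/2)·7.500²·sin(360°/12) = 168.75 mm²); the cylinder at (14.5, 5): section is a regular 12-gon, circumradius r=3.5 (area = (12/2)·3.500²·sin(360°/12) = 36.75 mm²); Combining (union): the 2 present regions are separate (no shared area or edge), so areas and boundary lengths simply add and each stays a separate island — area = 205.50 mm². Overall, the cross-section has 2 separate islands. Net area = 205.50 mm².

205.50 mm²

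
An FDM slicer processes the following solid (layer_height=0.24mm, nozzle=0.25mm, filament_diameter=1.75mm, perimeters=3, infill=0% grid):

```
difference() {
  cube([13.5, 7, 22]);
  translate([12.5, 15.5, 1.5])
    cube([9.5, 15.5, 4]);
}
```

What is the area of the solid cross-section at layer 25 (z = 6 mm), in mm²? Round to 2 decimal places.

At z = 6 mm: the 13.5×7 cube contributes its full rectangle (area 94.50 mm²); the cube at (12.5, 15.5) is absent (z outside [1.5, 5.5]); Subtracting the remaining from the first: none of the subtracted shapes is present at this height, so the 13.5×7 cube is unchanged — area = 94.50 mm². Overall, the cross-section is a single solid region. Net area = 94.50 mm².

94.50 mm²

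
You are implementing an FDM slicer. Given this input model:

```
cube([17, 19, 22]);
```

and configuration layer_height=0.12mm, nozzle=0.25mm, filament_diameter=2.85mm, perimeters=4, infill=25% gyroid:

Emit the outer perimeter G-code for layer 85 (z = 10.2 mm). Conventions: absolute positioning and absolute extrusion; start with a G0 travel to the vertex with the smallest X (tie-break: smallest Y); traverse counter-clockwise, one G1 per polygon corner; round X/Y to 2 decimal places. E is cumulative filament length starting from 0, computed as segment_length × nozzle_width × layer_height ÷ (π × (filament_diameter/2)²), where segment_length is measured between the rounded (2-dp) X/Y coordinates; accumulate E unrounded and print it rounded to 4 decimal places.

At z = 10.2 mm: the cube is present — its section is the full 17×19 rectangle. The outline is a single polygon with 4 vertices. Extrusion per mm of travel: 0.25 × 0.12 / (π × 1.425²) = 0.004703. Accumulating E over each segment gives final E = 0.3386.

G0 X0.00 Y0.00 Z10.20
G1 X17.00 Y0.00 E0.0799
G1 X17.00 Y19.00 E0.1693
G1 X0.00 Y19.00 E0.2492
G1 X0.00 Y0.00 E0.3386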